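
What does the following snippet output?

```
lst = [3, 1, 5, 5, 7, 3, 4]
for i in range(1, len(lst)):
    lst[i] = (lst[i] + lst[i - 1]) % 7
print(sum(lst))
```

i=1: lst[1] = (1+3)%7 = 4 → [3, 4, 5, 5, 7, 3, 4]
i=2: lst[2] = (5+4)%7 = 2 → [3, 4, 2, 5, 7, 3, 4]
i=3: lst[3] = (5+2)%7 = 0 → [3, 4, 2, 0, 7, 3, 4]
i=4: lst[4] = (7+0)%7 = 0 → [3, 4, 2, 0, 0, 3, 4]
i=5: lst[5] = (3+0)%7 = 3 → [3, 4, 2, 0, 0, 3, 4]
i=6: lst[6] = (4+3)%7 = 0 → [3, 4, 2, 0, 0, 3, 0]
sum = 12

12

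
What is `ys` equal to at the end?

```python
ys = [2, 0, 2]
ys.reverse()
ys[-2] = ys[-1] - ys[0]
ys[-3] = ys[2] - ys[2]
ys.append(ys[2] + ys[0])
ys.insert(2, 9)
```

[0, 0, 9, 2, 2]

reverse → [2, 0, 2]
ys[-2] = ys[-1]-ys[0] = 2-2 = 0 → [2, 0, 2]
ys[-3] = ys[2]-ys[2] = 2-2 = 0 → [0, 0, 2]
append ys[2]+ys[0] = 2+0 = 2 → [0, 0, 2, 2]
insert 9 at 2 → [0, 0, 9, 2, 2]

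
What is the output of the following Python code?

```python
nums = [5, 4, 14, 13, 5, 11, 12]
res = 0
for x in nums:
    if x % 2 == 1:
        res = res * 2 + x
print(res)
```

x=5: odd, res = 0*2+5 = 5
x=4: not odd
x=14: not odd
x=13: odd, res = 5*2+13 = 23
x=5: odd, res = 23*2+5 = 51
x=11: odd, res = 51*2+11 = 113
x=12: not odd

113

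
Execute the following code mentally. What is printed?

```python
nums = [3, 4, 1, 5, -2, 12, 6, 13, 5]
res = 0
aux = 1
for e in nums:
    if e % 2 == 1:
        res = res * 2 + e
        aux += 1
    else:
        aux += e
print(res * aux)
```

e=3: odd, res = 0*2+3 = 3; aux=2
e=4: not odd; aux=6
e=1: odd, res = 3*2+1 = 7; aux=7
e=5: odd, res = 7*2+5 = 19; aux=8
e=-2: not odd; aux=6
e=12: not odd; aux=18
e=6: not odd; aux=24
e=13: odd, res = 19*2+13 = 51; aux=25
e=5: odd, res = 51*2+5 = 107; aux=26
res*aux = 107*26 = 2782

2782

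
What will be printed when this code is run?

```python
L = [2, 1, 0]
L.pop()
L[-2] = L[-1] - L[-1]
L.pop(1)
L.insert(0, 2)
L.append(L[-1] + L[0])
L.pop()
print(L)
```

[2, 0]

pop() removes 0 → [2, 1]
L[-2] = L[-1]-L[-1] = 1-1 = 0 → [0, 1]
pop(1) removes 1 → [0]
insert 2 at 0 → [2, 0]
append L[-1]+L[0] = 0+2 = 2 → [2, 0, 2]
pop() removes 2 → [2, 0]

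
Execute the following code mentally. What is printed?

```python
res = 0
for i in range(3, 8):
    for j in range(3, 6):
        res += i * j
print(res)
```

300

i=3,j=3: res = 0+9 = 9
i=3,j=4: res = 9+12 = 21
i=3,j=5: res = 21+15 = 36
i=4,j=3: res = 36+12 = 48
i=4,j=4: res = 48+16 = 64
i=4,j=5: res = 64+20 = 84
i=5,j=3: res = 84+15 = 99
i=5,j=4: res = 99+20 = 119
i=5,j=5: res = 119+25 = 144
i=6,j=3: res = 144+18 = 162
i=6,j=4: res = 162+24 = 186
i=6,j=5: res = 186+30 = 216
i=7,j=3: res = 216+21 = 237
i=7,j=4: res = 237+28 = 265
i=7,j=5: res = 265+35 = 300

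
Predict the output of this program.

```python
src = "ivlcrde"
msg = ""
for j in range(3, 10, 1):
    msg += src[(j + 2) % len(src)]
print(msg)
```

j=3: add src[5]='d' → 'd'
j=4: add src[6]='e' → 'de'
j=5: add src[0]='i' → 'dei'
j=6: add src[1]='v' → 'deiv'
j=7: add src[2]='l' → 'deivl'
j=8: add src[3]='c' → 'deivlc'
j=9: add src[4]='r' → 'deivlcr'

deivlcr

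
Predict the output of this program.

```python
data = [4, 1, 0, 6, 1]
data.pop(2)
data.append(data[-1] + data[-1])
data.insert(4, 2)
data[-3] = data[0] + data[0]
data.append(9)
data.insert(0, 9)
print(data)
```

pop(2) removes 0 → [4, 1, 6, 1]
append data[-1]+data[-1] = 1+1 = 2 → [4, 1, 6, 1, 2]
insert 2 at 4 → [4, 1, 6, 1, 2, 2]
data[-3] = data[0]+data[0] = 4+4 = 8 → [4, 1, 6, 8, 2, 2]
append 9 → [4, 1, 6, 8, 2, 2, 9]
insert 9 at 0 → [9, 4, 1, 6, 8, 2, 2, 9]

[9, 4, 1, 6, 8, 2, 2, 9]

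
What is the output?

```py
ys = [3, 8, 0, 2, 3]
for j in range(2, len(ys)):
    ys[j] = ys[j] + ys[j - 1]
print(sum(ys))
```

j=2: ys[2] = 0+8 = 8 → [3, 8, 8, 2, 3]
j=3: ys[3] = 2+8 = 10 → [3, 8, 8, 10, 3]
j=4: ys[4] = 3+10 = 13 → [3, 8, 8, 10, 13]
sum = 42

42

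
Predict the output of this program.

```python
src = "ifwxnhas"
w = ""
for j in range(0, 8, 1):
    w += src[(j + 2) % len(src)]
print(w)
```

wxnhasif

j=0: add src[2]='w' → 'w'
j=1: add src[3]='x' → 'wx'
j=2: add src[4]='n' → 'wxn'
j=3: add src[5]='h' → 'wxnh'
j=4: add src[6]='a' → 'wxnha'
j=5: add src[7]='s' → 'wxnhas'
j=6: add src[0]='i' → 'wxnhasi'
j=7: add src[1]='f' → 'wxnhasif'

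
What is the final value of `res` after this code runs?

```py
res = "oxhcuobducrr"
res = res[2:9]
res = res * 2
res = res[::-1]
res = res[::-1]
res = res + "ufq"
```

'hcuobduhcuobduufq'

slice [2:9] → 'hcuobdu'
repeat ×2 → 'hcuobduhcuobdu'
reverse → 'udbouchudbouch'
reverse → 'hcuobduhcuobdu'
+ 'ufq' → 'hcuobduhcuobduufq'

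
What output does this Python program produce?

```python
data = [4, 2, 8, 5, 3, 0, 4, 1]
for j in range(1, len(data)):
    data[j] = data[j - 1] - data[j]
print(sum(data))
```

j=1: data[1] = 4-2 = 2 → [4, 2, 8, 5, 3, 0, 4, 1]
j=2: data[2] = 2-8 = -6 → [4, 2, -6, 5, 3, 0, 4, 1]
j=3: data[3] = (-6)-5 = -11 → [4, 2, -6, -11, 3, 0, 4, 1]
j=4: data[4] = (-11)-3 = -14 → [4, 2, -6, -11, -14, 0, 4, 1]
j=5: data[5] = (-14)-0 = -14 → [4, 2, -6, -11, -14, -14, 4, 1]
j=6: data[6] = (-14)-4 = -18 → [4, 2, -6, -11, -14, -14, -18, 1]
j=7: data[7] = (-18)-1 = -19 → [4, 2, -6, -11, -14, -14, -18, -19]
sum = -76

-76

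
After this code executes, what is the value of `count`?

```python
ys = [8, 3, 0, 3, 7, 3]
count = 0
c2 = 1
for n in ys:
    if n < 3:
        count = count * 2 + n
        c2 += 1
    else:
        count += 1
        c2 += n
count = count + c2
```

33

n=8: not <3, count = 0+1 = 1; c2=9
n=3: not <3, count = 1+1 = 2; c2=12
n=0: <3, count = 2*2+0 = 4; c2=13
n=3: not <3, count = 4+1 = 5; c2=16
n=7: not <3, count = 5+1 = 6; c2=23
n=3: not <3, count = 6+1 = 7; c2=26
count+c2 = 7+26 = 33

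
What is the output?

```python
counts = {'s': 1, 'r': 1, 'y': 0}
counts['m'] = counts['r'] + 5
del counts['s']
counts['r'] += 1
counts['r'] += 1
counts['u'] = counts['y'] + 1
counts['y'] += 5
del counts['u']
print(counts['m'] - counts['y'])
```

counts['m'] = counts['r']+5 = 6 → {'s': 1, 'r': 1, 'y': 0, 'm': 6}
del 's' → {'r': 1, 'y': 0, 'm': 6}
counts['r'] = 1+1 = 2 → {'r': 2, 'y': 0, 'm': 6}
counts['r'] = 2+1 = 3 → {'r': 3, 'y': 0, 'm': 6}
counts['u'] = counts['y']+1 = 1 → {'r': 3, 'y': 0, 'm': 6, 'u': 1}
counts['y'] = 0+5 = 5 → {'r': 3, 'y': 5, 'm': 6, 'u': 1}
del 'u' → {'r': 3, 'y': 5, 'm': 6}
counts['m']-counts['y'] = 6-5 = 1

1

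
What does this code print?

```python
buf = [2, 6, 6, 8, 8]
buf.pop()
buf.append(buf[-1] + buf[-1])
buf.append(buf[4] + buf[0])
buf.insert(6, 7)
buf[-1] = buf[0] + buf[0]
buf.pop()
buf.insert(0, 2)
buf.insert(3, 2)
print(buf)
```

[2, 2, 6, 2, 6, 8, 16, 18]

pop() removes 8 → [2, 6, 6, 8]
append buf[-1]+buf[-1] = 8+8 = 16 → [2, 6, 6, 8, 16]
append buf[4]+buf[0] = 16+2 = 18 → [2, 6, 6, 8, 16, 18]
insert 7 at 6 → [2, 6, 6, 8, 16, 18, 7]
buf[-1] = buf[0]+buf[0] = 2+2 = 4 → [2, 6, 6, 8, 16, 18, 4]
pop() removes 4 → [2, 6, 6, 8, 16, 18]
insert 2 at 0 → [2, 2, 6, 6, 8, 16, 18]
insert 2 at 3 → [2, 2, 6, 2, 6, 8, 16, 18]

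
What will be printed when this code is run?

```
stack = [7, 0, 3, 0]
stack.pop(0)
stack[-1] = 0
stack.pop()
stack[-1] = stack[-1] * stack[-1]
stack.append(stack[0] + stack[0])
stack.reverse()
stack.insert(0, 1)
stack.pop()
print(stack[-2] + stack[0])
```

1

pop(0) removes 7 → [0, 3, 0]
stack[-1] = 0 → [0, 3, 0]
pop() removes 0 → [0, 3]
stack[-1] = stack[-1]*stack[-1] = 3*3 = 9 → [0, 9]
append stack[0]+stack[0] = 0+0 = 0 → [0, 9, 0]
reverse → [0, 9, 0]
insert 1 at 0 → [1, 0, 9, 0]
pop() removes 0 → [1, 0, 9]
stack[-2]+stack[0] = 0+1 = 1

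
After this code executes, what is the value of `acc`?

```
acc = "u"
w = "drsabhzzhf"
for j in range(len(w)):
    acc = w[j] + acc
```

j=0: prepend 'd' → 'du'
j=1: prepend 'r' → 'rdu'
j=2: prepend 's' → 'srdu'
j=3: prepend 'a' → 'asrdu'
j=4: prepend 'b' → 'basrdu'
j=5: prepend 'h' → 'hbasrdu'
j=6: prepend 'z' → 'zhbasrdu'
j=7: prepend 'z' → 'zzhbasrdu'
j=8: prepend 'h' → 'hzzhbasrdu'
j=9: prepend 'f' → 'fhzzhbasrdu'

'fhzzhbasrdu'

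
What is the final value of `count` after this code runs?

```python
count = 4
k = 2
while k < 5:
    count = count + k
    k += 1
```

13

k=2: count = 4+2 = 6
k=3: count = 6+3 = 9
k=4: count = 9+4 = 13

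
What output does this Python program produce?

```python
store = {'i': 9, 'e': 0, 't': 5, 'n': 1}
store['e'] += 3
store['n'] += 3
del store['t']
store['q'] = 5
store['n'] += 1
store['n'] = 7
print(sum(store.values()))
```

24

store['e'] = 0+3 = 3 → {'i': 9, 'e': 3, 't': 5, 'n': 1}
store['n'] = 1+3 = 4 → {'i': 9, 'e': 3, 't': 5, 'n': 4}
del 't' → {'i': 9, 'e': 3, 'n': 4}
store['q'] = 5 → {'i': 9, 'e': 3, 'n': 4, 'q': 5}
store['n'] = 4+1 = 5 → {'i': 9, 'e': 3, 'n': 5, 'q': 5}
store['n'] = 7 → {'i': 9, 'e': 3, 'n': 7, 'q': 5}
sum of values = 24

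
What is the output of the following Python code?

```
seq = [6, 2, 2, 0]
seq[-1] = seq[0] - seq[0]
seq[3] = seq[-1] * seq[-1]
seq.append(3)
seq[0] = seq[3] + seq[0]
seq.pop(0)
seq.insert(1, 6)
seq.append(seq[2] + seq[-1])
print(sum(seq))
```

18

seq[-1] = seq[0]-seq[0] = 6-6 = 0 → [6, 2, 2, 0]
seq[3] = seq[-1]*seq[-1] = 0*0 = 0 → [6, 2, 2, 0]
append 3 → [6, 2, 2, 0, 3]
seq[0] = seq[3]+seq[0] = 0+6 = 6 → [6, 2, 2, 0, 3]
pop(0) removes 6 → [2, 2, 0, 3]
insert 6 at 1 → [2, 6, 2, 0, 3]
append seq[2]+seq[-1] = 2+3 = 5 → [2, 6, 2, 0, 3, 5]
sum = 18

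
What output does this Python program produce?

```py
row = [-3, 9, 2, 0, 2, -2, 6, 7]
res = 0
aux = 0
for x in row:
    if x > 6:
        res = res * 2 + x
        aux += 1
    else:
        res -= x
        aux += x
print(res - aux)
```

14

x=-3: not >6, res = 0-(-3) = 3; aux=-3
x=9: >6, res = 3*2+9 = 15; aux=-2
x=2: not >6, res = 15-2 = 13; aux=0
x=0: not >6, res = 13-0 = 13; aux=0
x=2: not >6, res = 13-2 = 11; aux=2
x=-2: not >6, res = 11-(-2) = 13; aux=0
x=6: not >6, res = 13-6 = 7; aux=6
x=7: >6, res = 7*2+7 = 21; aux=7
res-aux = 21-7 = 14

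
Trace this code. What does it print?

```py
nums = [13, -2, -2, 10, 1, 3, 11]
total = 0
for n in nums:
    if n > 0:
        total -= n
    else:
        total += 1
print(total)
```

-36

n=13: >0, total = 0-13 = -13
n=-2: not >0, total = (-13)+1 = -12
n=-2: not >0, total = (-12)+1 = -11
n=10: >0, total = (-11)-10 = -21
n=1: >0, total = (-21)-1 = -22
n=3: >0, total = (-22)-3 = -25
n=11: >0, total = (-25)-11 = -36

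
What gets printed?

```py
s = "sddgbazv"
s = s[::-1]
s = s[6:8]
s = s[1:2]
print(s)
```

reverse → 'vzabgdds'
slice [6:8] → 'ds'
slice [1:2] → 's'

s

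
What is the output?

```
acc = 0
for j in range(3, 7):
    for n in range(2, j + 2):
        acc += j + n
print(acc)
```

156

j=3,n=2: acc = 0+5 = 5
j=3,n=3: acc = 5+6 = 11
j=3,n=4: acc = 11+7 = 18
j=4,n=2: acc = 18+6 = 24
j=4,n=3: acc = 24+7 = 31
j=4,n=4: acc = 31+8 = 39
j=4,n=5: acc = 39+9 = 48
j=5,n=2: acc = 48+7 = 55
j=5,n=3: acc = 55+8 = 63
j=5,n=4: acc = 63+9 = 72
j=5,n=5: acc = 72+10 = 82
j=5,n=6: acc = 82+11 = 93
j=6,n=2: acc = 93+8 = 101
j=6,n=3: acc = 101+9 = 110
j=6,n=4: acc = 110+10 = 120
j=6,n=5: acc = 120+11 = 131
j=6,n=6: acc = 131+12 = 143
j=6,n=7: acc = 143+13 = 156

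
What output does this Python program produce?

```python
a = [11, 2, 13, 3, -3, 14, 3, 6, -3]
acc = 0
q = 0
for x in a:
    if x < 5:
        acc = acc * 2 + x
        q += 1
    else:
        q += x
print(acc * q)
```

x=11: not <5; q=11
x=2: <5, acc = 0*2+2 = 2; q=12
x=13: not <5; q=25
x=3: <5, acc = 2*2+3 = 7; q=26
x=-3: <5, acc = 7*2+(-3) = 11; q=27
x=14: not <5; q=41
x=3: <5, acc = 11*2+3 = 25; q=42
x=6: not <5; q=48
x=-3: <5, acc = 25*2+(-3) = 47; q=49
acc*q = 47*49 = 2303

2303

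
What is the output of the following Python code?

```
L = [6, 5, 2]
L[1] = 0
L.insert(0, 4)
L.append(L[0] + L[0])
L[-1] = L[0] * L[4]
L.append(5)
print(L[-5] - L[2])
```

6

L[1] = 0 → [6, 0, 2]
insert 4 at 0 → [4, 6, 0, 2]
append L[0]+L[0] = 4+4 = 8 → [4, 6, 0, 2, 8]
L[-1] = L[0]*L[4] = 4*8 = 32 → [4, 6, 0, 2, 32]
append 5 → [4, 6, 0, 2, 32, 5]
L[-5]-L[2] = 6-0 = 6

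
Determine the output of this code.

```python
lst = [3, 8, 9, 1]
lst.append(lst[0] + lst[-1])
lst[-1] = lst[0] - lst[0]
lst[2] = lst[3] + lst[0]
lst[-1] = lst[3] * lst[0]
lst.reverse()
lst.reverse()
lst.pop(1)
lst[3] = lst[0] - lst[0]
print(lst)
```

append lst[0]+lst[-1] = 3+1 = 4 → [3, 8, 9, 1, 4]
lst[-1] = lst[0]-lst[0] = 3-3 = 0 → [3, 8, 9, 1, 0]
lst[2] = lst[3]+lst[0] = 1+3 = 4 → [3, 8, 4, 1, 0]
lst[-1] = lst[3]*lst[0] = 1*3 = 3 → [3, 8, 4, 1, 3]
reverse → [3, 1, 4, 8, 3]
reverse → [3, 8, 4, 1, 3]
pop(1) removes 8 → [3, 4, 1, 3]
lst[3] = lst[0]-lst[0] = 3-3 = 0 → [3, 4, 1, 0]

[3, 4, 1, 0]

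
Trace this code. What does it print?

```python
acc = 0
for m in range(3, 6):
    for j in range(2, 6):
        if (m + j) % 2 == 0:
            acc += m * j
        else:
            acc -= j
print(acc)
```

m=3,j=2: odd sum, acc = 0-2 = -2
m=3,j=3: even sum, acc = (-2)+9 = 7
m=3,j=4: odd sum, acc = 7-4 = 3
m=3,j=5: even sum, acc = 3+15 = 18
m=4,j=2: even sum, acc = 18+8 = 26
m=4,j=3: odd sum, acc = 26-3 = 23
m=4,j=4: even sum, acc = 23+16 = 39
m=4,j=5: odd sum, acc = 39-5 = 34
m=5,j=2: odd sum, acc = 34-2 = 32
m=5,j=3: even sum, acc = 32+15 = 47
m=5,j=4: odd sum, acc = 47-4 = 43
m=5,j=5: even sum, acc = 43+25 = 68

68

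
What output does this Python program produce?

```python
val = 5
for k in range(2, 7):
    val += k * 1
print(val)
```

25

k=2: val = 5+2*1 = 7
k=3: val = 7+3*1 = 10
k=4: val = 10+4*1 = 14
k=5: val = 14+5*1 = 19
k=6: val = 19+6*1 = 25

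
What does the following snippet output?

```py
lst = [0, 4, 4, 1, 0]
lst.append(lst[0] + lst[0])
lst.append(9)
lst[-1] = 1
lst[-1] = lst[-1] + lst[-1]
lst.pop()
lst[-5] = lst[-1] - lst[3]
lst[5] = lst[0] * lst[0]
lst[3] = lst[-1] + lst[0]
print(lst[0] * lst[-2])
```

0

append lst[0]+lst[0] = 0+0 = 0 → [0, 4, 4, 1, 0, 0]
append 9 → [0, 4, 4, 1, 0, 0, 9]
lst[-1] = 1 → [0, 4, 4, 1, 0, 0, 1]
lst[-1] = lst[-1]+lst[-1] = 1+1 = 2 → [0, 4, 4, 1, 0, 0, 2]
pop() removes 2 → [0, 4, 4, 1, 0, 0]
lst[-5] = lst[-1]-lst[3] = 0-1 = -1 → [0, -1, 4, 1, 0, 0]
lst[5] = lst[0]*lst[0] = 0*0 = 0 → [0, -1, 4, 1, 0, 0]
lst[3] = lst[-1]+lst[0] = 0+0 = 0 → [0, -1, 4, 0, 0, 0]
lst[0]*lst[-2] = 0*0 = 0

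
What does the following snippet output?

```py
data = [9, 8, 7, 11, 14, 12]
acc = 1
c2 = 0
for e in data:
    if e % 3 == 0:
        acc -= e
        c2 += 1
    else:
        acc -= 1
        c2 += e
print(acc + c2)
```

18

e=9: %3==0, acc = 1-9 = -8; c2=1
e=8: not %3==0, acc = (-8)-1 = -9; c2=9
e=7: not %3==0, acc = (-9)-1 = -10; c2=16
e=11: not %3==0, acc = (-10)-1 = -11; c2=27
e=14: not %3==0, acc = (-11)-1 = -12; c2=41
e=12: %3==0, acc = (-12)-12 = -24; c2=42
acc+c2 = (-24)+42 = 18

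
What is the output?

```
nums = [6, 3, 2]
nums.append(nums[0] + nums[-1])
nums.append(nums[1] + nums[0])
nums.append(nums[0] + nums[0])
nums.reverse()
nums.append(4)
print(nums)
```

[12, 9, 8, 2, 3, 6, 4]

append nums[0]+nums[-1] = 6+2 = 8 → [6, 3, 2, 8]
append nums[1]+nums[0] = 3+6 = 9 → [6, 3, 2, 8, 9]
append nums[0]+nums[0] = 6+6 = 12 → [6, 3, 2, 8, 9, 12]
reverse → [12, 9, 8, 2, 3, 6]
append 4 → [12, 9, 8, 2, 3, 6, 4]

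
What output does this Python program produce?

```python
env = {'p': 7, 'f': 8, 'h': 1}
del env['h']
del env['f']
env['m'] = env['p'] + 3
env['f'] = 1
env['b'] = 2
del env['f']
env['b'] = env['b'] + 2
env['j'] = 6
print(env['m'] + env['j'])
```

16

del 'h' → {'p': 7, 'f': 8}
del 'f' → {'p': 7}
env['m'] = env['p']+3 = 10 → {'p': 7, 'm': 10}
env['f'] = 1 → {'p': 7, 'm': 10, 'f': 1}
env['b'] = 2 → {'p': 7, 'm': 10, 'f': 1, 'b': 2}
del 'f' → {'p': 7, 'm': 10, 'b': 2}
env['b'] = env['b']+2 = 4 → {'p': 7, 'm': 10, 'b': 4}
env['j'] = 6 → {'p': 7, 'm': 10, 'b': 4, 'j': 6}
env['m']+env['j'] = 10+6 = 16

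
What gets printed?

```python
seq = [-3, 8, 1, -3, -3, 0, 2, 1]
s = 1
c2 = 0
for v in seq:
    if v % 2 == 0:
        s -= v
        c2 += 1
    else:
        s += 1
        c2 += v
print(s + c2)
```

v=-3: not even, s = 1+1 = 2; c2=-3
v=8: even, s = 2-8 = -6; c2=-2
v=1: not even, s = (-6)+1 = -5; c2=-1
v=-3: not even, s = (-5)+1 = -4; c2=-4
v=-3: not even, s = (-4)+1 = -3; c2=-7
v=0: even, s = (-3)-0 = -3; c2=-6
v=2: even, s = (-3)-2 = -5; c2=-5
v=1: not even, s = (-5)+1 = -4; c2=-4
s+c2 = (-4)+(-4) = -8

-8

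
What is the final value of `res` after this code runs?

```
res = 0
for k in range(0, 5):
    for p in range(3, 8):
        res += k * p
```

250

k=0,p=3: res = 0+0 = 0
k=0,p=4: res = 0+0 = 0
k=0,p=5: res = 0+0 = 0
k=0,p=6: res = 0+0 = 0
k=0,p=7: res = 0+0 = 0
k=1,p=3: res = 0+3 = 3
k=1,p=4: res = 3+4 = 7
k=1,p=5: res = 7+5 = 12
k=1,p=6: res = 12+6 = 18
k=1,p=7: res = 18+7 = 25
k=2,p=3: res = 25+6 = 31
k=2,p=4: res = 31+8 = 39
k=2,p=5: res = 39+10 = 49
k=2,p=6: res = 49+12 = 61
k=2,p=7: res = 61+14 = 75
k=3,p=3: res = 75+9 = 84
k=3,p=4: res = 84+12 = 96
k=3,p=5: res = 96+15 = 111
k=3,p=6: res = 111+18 = 129
k=3,p=7: res = 129+21 = 150
k=4,p=3: res = 150+12 = 162
k=4,p=4: res = 162+16 = 178
k=4,p=5: res = 178+20 = 198
k=4,p=6: res = 198+24 = 222
k=4,p=7: res = 222+28 = 250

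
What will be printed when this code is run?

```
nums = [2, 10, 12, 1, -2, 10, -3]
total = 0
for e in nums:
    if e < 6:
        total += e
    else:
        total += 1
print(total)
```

e=2: <6, total = 0+2 = 2
e=10: not <6, total = 2+1 = 3
e=12: not <6, total = 3+1 = 4
e=1: <6, total = 4+1 = 5
e=-2: <6, total = 5+(-2) = 3
e=10: not <6, total = 3+1 = 4
e=-3: <6, total = 4+(-3) = 1

1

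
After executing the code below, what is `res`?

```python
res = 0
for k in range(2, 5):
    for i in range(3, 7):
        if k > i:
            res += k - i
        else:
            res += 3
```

34

k=2,i=3: not 2>3, res = 0+3 = 3
k=2,i=4: not 2>4, res = 3+3 = 6
k=2,i=5: not 2>5, res = 6+3 = 9
k=2,i=6: not 2>6, res = 9+3 = 12
k=3,i=3: not 3>3, res = 12+3 = 15
k=3,i=4: not 3>4, res = 15+3 = 18
k=3,i=5: not 3>5, res = 18+3 = 21
k=3,i=6: not 3>6, res = 21+3 = 24
k=4,i=3: 4>3, res = 24+1 = 25
k=4,i=4: not 4>4, res = 25+3 = 28
k=4,i=5: not 4>5, res = 28+3 = 31
k=4,i=6: not 4>6, res = 31+3 = 34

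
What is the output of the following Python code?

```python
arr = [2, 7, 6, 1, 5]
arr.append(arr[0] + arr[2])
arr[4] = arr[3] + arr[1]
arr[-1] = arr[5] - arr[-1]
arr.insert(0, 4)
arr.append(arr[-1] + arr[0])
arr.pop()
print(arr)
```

[4, 2, 7, 6, 1, 8, 0]

append arr[0]+arr[2] = 2+6 = 8 → [2, 7, 6, 1, 5, 8]
arr[4] = arr[3]+arr[1] = 1+7 = 8 → [2, 7, 6, 1, 8, 8]
arr[-1] = arr[5]-arr[-1] = 8-8 = 0 → [2, 7, 6, 1, 8, 0]
insert 4 at 0 → [4, 2, 7, 6, 1, 8, 0]
append arr[-1]+arr[0] = 0+4 = 4 → [4, 2, 7, 6, 1, 8, 0, 4]
pop() removes 4 → [4, 2, 7, 6, 1, 8, 0]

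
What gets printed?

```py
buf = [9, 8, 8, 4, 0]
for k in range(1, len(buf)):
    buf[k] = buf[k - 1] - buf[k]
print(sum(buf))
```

-19

k=1: buf[1] = 9-8 = 1 → [9, 1, 8, 4, 0]
k=2: buf[2] = 1-8 = -7 → [9, 1, -7, 4, 0]
k=3: buf[3] = (-7)-4 = -11 → [9, 1, -7, -11, 0]
k=4: buf[4] = (-11)-0 = -11 → [9, 1, -7, -11, -11]
sum = -19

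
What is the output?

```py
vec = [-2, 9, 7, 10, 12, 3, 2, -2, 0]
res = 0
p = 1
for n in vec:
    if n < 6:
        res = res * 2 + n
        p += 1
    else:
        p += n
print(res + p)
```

40

n=-2: <6, res = 0*2+(-2) = -2; p=2
n=9: not <6; p=11
n=7: not <6; p=18
n=10: not <6; p=28
n=12: not <6; p=40
n=3: <6, res = (-2)*2+3 = -1; p=41
n=2: <6, res = (-1)*2+2 = 0; p=42
n=-2: <6, res = 0*2+(-2) = -2; p=43
n=0: <6, res = (-2)*2+0 = -4; p=44
res+p = (-4)+44 = 40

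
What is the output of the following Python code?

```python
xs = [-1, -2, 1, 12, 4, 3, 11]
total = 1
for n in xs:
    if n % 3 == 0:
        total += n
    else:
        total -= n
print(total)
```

3

n=-1: not %3==0, total = 1-(-1) = 2
n=-2: not %3==0, total = 2-(-2) = 4
n=1: not %3==0, total = 4-1 = 3
n=12: %3==0, total = 3+12 = 15
n=4: not %3==0, total = 15-4 = 11
n=3: %3==0, total = 11+3 = 14
n=11: not %3==0, total = 14-11 = 3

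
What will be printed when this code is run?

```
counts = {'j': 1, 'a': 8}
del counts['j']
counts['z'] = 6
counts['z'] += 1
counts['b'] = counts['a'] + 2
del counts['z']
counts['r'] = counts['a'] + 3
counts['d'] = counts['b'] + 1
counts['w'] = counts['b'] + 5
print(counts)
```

{'a': 8, 'b': 10, 'r': 11, 'd': 11, 'w': 15}

del 'j' → {'a': 8}
counts['z'] = 6 → {'a': 8, 'z': 6}
counts['z'] = 6+1 = 7 → {'a': 8, 'z': 7}
counts['b'] = counts['a']+2 = 10 → {'a': 8, 'z': 7, 'b': 10}
del 'z' → {'a': 8, 'b': 10}
counts['r'] = counts['a']+3 = 11 → {'a': 8, 'b': 10, 'r': 11}
counts['d'] = counts['b']+1 = 11 → {'a': 8, 'b': 10, 'r': 11, 'd': 11}
counts['w'] = counts['b']+5 = 15 → {'a': 8, 'b': 10, 'r': 11, 'd': 11, 'w': 15}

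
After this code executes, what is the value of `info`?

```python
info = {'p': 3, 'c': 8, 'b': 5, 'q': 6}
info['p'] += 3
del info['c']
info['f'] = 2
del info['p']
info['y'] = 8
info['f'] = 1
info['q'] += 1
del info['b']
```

info['p'] = 3+3 = 6 → {'p': 6, 'c': 8, 'b': 5, 'q': 6}
del 'c' → {'p': 6, 'b': 5, 'q': 6}
info['f'] = 2 → {'p': 6, 'b': 5, 'q': 6, 'f': 2}
del 'p' → {'b': 5, 'q': 6, 'f': 2}
info['y'] = 8 → {'b': 5, 'q': 6, 'f': 2, 'y': 8}
info['f'] = 1 → {'b': 5, 'q': 6, 'f': 1, 'y': 8}
info['q'] = 6+1 = 7 → {'b': 5, 'q': 7, 'f': 1, 'y': 8}
del 'b' → {'q': 7, 'f': 1, 'y': 8}

{'q': 7, 'f': 1, 'y': 8}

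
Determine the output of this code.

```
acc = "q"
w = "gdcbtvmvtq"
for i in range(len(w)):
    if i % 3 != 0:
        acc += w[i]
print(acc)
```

qdctvvt

i=0: skip
i=1: add 'd' → 'qd'
i=2: add 'c' → 'qdc'
i=3: skip
i=4: add 't' → 'qdct'
i=5: add 'v' → 'qdctv'
i=6: skip
i=7: add 'v' → 'qdctvv'
i=8: add 't' → 'qdctvvt'
i=9: skip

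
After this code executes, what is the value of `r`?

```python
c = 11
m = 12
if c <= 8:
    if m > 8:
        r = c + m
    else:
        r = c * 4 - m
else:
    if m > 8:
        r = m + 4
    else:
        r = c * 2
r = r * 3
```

c=11, m=12
c <= 8 is False; m > 8 is True
→ r = m + 4 = 16
r = 16*3 = 48

48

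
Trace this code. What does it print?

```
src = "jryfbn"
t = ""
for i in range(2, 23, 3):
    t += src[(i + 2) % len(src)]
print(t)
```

i=2: add src[4]='b' → 'b'
i=5: add src[1]='r' → 'br'
i=8: add src[4]='b' → 'brb'
i=11: add src[1]='r' → 'brbr'
i=14: add src[4]='b' → 'brbrb'
i=17: add src[1]='r' → 'brbrbr'
i=20: add src[4]='b' → 'brbrbrb'

brbrbrb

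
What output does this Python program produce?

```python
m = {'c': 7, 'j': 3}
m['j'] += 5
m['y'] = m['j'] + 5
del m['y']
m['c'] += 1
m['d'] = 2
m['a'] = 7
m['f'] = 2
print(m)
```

{'c': 8, 'j': 8, 'd': 2, 'a': 7, 'f': 2}

m['j'] = 3+5 = 8 → {'c': 7, 'j': 8}
m['y'] = m['j']+5 = 13 → {'c': 7, 'j': 8, 'y': 13}
del 'y' → {'c': 7, 'j': 8}
m['c'] = 7+1 = 8 → {'c': 8, 'j': 8}
m['d'] = 2 → {'c': 8, 'j': 8, 'd': 2}
m['a'] = 7 → {'c': 8, 'j': 8, 'd': 2, 'a': 7}
m['f'] = 2 → {'c': 8, 'j': 8, 'd': 2, 'a': 7, 'f': 2}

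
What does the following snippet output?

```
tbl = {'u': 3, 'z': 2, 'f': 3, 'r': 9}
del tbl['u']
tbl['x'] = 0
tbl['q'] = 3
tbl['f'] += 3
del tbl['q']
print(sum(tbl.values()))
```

del 'u' → {'z': 2, 'f': 3, 'r': 9}
tbl['x'] = 0 → {'z': 2, 'f': 3, 'r': 9, 'x': 0}
tbl['q'] = 3 → {'z': 2, 'f': 3, 'r': 9, 'x': 0, 'q': 3}
tbl['f'] = 3+3 = 6 → {'z': 2, 'f': 6, 'r': 9, 'x': 0, 'q': 3}
del 'q' → {'z': 2, 'f': 6, 'r': 9, 'x': 0}
sum of values = 17

17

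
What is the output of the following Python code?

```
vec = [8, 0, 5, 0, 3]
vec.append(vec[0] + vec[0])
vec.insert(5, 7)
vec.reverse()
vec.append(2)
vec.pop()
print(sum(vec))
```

39

append vec[0]+vec[0] = 8+8 = 16 → [8, 0, 5, 0, 3, 16]
insert 7 at 5 → [8, 0, 5, 0, 3, 7, 16]
reverse → [16, 7, 3, 0, 5, 0, 8]
append 2 → [16, 7, 3, 0, 5, 0, 8, 2]
pop() removes 2 → [16, 7, 3, 0, 5, 0, 8]
sum = 39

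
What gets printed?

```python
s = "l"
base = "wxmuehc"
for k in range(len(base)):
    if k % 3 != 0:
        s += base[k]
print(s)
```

k=0: skip
k=1: add 'x' → 'lx'
k=2: add 'm' → 'lxm'
k=3: skip
k=4: add 'e' → 'lxme'
k=5: add 'h' → 'lxmeh'
k=6: skip

lxmeh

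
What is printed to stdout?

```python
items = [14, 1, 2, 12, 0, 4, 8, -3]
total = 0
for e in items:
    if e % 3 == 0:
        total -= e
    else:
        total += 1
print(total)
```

-4

e=14: not %3==0, total = 0+1 = 1
e=1: not %3==0, total = 1+1 = 2
e=2: not %3==0, total = 2+1 = 3
e=12: %3==0, total = 3-12 = -9
e=0: %3==0, total = (-9)-0 = -9
e=4: not %3==0, total = (-9)+1 = -8
e=8: not %3==0, total = (-8)+1 = -7
e=-3: %3==0, total = (-7)-(-3) = -4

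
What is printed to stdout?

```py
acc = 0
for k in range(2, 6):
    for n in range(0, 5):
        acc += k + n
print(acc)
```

110

k=2,n=0: acc = 0+2 = 2
k=2,n=1: acc = 2+3 = 5
k=2,n=2: acc = 5+4 = 9
k=2,n=3: acc = 9+5 = 14
k=2,n=4: acc = 14+6 = 20
k=3,n=0: acc = 20+3 = 23
k=3,n=1: acc = 23+4 = 27
k=3,n=2: acc = 27+5 = 32
k=3,n=3: acc = 32+6 = 38
k=3,n=4: acc = 38+7 = 45
k=4,n=0: acc = 45+4 = 49
k=4,n=1: acc = 49+5 = 54
k=4,n=2: acc = 54+6 = 60
k=4,n=3: acc = 60+7 = 67
k=4,n=4: acc = 67+8 = 75
k=5,n=0: acc = 75+5 = 80
k=5,n=1: acc = 80+6 = 86
k=5,n=2: acc = 86+7 = 93
k=5,n=3: acc = 93+8 = 101
k=5,n=4: acc = 101+9 = 110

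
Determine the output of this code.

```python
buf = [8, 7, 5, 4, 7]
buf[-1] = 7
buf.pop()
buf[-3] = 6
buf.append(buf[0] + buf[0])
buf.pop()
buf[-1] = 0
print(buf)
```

buf[-1] = 7 → [8, 7, 5, 4, 7]
pop() removes 7 → [8, 7, 5, 4]
buf[-3] = 6 → [8, 6, 5, 4]
append buf[0]+buf[0] = 8+8 = 16 → [8, 6, 5, 4, 16]
pop() removes 16 → [8, 6, 5, 4]
buf[-1] = 0 → [8, 6, 5, 0]

[8, 6, 5, 0]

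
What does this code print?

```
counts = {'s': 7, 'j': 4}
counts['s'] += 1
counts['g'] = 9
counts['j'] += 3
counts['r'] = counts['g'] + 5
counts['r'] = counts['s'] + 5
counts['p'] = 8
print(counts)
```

{'s': 8, 'j': 7, 'g': 9, 'r': 13, 'p': 8}

counts['s'] = 7+1 = 8 → {'s': 8, 'j': 4}
counts['g'] = 9 → {'s': 8, 'j': 4, 'g': 9}
counts['j'] = 4+3 = 7 → {'s': 8, 'j': 7, 'g': 9}
counts['r'] = counts['g']+5 = 14 → {'s': 8, 'j': 7, 'g': 9, 'r': 14}
counts['r'] = counts['s']+5 = 13 → {'s': 8, 'j': 7, 'g': 9, 'r': 13}
counts['p'] = 8 → {'s': 8, 'j': 7, 'g': 9, 'r': 13, 'p': 8}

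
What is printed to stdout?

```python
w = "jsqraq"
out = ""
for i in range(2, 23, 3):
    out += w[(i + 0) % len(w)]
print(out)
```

qqqqqqq

i=2: add w[2]='q' → 'q'
i=5: add w[5]='q' → 'qq'
i=8: add w[2]='q' → 'qqq'
i=11: add w[5]='q' → 'qqqq'
i=14: add w[2]='q' → 'qqqqq'
i=17: add w[5]='q' → 'qqqqqq'
i=20: add w[2]='q' → 'qqqqqqq'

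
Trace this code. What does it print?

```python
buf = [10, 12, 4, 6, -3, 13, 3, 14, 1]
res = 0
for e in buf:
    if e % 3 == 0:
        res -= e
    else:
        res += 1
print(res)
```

-13

e=10: not %3==0, res = 0+1 = 1
e=12: %3==0, res = 1-12 = -11
e=4: not %3==0, res = (-11)+1 = -10
e=6: %3==0, res = (-10)-6 = -16
e=-3: %3==0, res = (-16)-(-3) = -13
e=13: not %3==0, res = (-13)+1 = -12
e=3: %3==0, res = (-12)-3 = -15
e=14: not %3==0, res = (-15)+1 = -14
e=1: not %3==0, res = (-14)+1 = -13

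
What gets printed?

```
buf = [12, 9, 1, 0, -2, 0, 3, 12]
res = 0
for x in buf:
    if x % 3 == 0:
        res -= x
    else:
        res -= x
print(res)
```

-35

x=12: %3==0, res = 0-12 = -12
x=9: %3==0, res = (-12)-9 = -21
x=1: not %3==0, res = (-21)-1 = -22
x=0: %3==0, res = (-22)-0 = -22
x=-2: not %3==0, res = (-22)-(-2) = -20
x=0: %3==0, res = (-20)-0 = -20
x=3: %3==0, res = (-20)-3 = -23
x=12: %3==0, res = (-23)-12 = -35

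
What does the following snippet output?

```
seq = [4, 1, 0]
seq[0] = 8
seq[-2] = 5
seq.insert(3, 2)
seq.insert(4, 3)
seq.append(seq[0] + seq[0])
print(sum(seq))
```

seq[0] = 8 → [8, 1, 0]
seq[-2] = 5 → [8, 5, 0]
insert 2 at 3 → [8, 5, 0, 2]
insert 3 at 4 → [8, 5, 0, 2, 3]
append seq[0]+seq[0] = 8+8 = 16 → [8, 5, 0, 2, 3, 16]
sum = 34

34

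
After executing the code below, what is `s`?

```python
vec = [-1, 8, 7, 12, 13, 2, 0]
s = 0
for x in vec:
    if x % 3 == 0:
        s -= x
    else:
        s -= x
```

-41

x=-1: not %3==0, s = 0-(-1) = 1
x=8: not %3==0, s = 1-8 = -7
x=7: not %3==0, s = (-7)-7 = -14
x=12: %3==0, s = (-14)-12 = -26
x=13: not %3==0, s = (-26)-13 = -39
x=2: not %3==0, s = (-39)-2 = -41
x=0: %3==0, s = (-41)-0 = -41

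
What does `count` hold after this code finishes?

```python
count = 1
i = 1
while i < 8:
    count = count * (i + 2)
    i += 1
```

i=1: count = 1*3 = 3
i=2: count = 3*4 = 12
i=3: count = 12*5 = 60
i=4: count = 60*6 = 360
i=5: count = 360*7 = 2520
i=6: count = 2520*8 = 20160
i=7: count = 20160*9 = 181440

181440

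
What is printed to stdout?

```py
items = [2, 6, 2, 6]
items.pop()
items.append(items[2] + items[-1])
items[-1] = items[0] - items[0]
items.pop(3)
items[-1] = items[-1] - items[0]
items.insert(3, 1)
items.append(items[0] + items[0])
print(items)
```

[2, 6, 0, 1, 4]

pop() removes 6 → [2, 6, 2]
append items[2]+items[-1] = 2+2 = 4 → [2, 6, 2, 4]
items[-1] = items[0]-items[0] = 2-2 = 0 → [2, 6, 2, 0]
pop(3) removes 0 → [2, 6, 2]
items[-1] = items[-1]-items[0] = 2-2 = 0 → [2, 6, 0]
insert 1 at 3 → [2, 6, 0, 1]
append items[0]+items[0] = 2+2 = 4 → [2, 6, 0, 1, 4]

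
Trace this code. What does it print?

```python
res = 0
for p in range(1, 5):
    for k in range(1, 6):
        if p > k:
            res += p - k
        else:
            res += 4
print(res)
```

p=1,k=1: not 1>1, res = 0+4 = 4
p=1,k=2: not 1>2, res = 4+4 = 8
p=1,k=3: not 1>3, res = 8+4 = 12
p=1,k=4: not 1>4, res = 12+4 = 16
p=1,k=5: not 1>5, res = 16+4 = 20
p=2,k=1: 2>1, res = 20+1 = 21
p=2,k=2: not 2>2, res = 21+4 = 25
p=2,k=3: not 2>3, res = 25+4 = 29
p=2,k=4: not 2>4, res = 29+4 = 33
p=2,k=5: not 2>5, res = 33+4 = 37
p=3,k=1: 3>1, res = 37+2 = 39
p=3,k=2: 3>2, res = 39+1 = 40
p=3,k=3: not 3>3, res = 40+4 = 44
p=3,k=4: not 3>4, res = 44+4 = 48
p=3,k=5: not 3>5, res = 48+4 = 52
p=4,k=1: 4>1, res = 52+3 = 55
p=4,k=2: 4>2, res = 55+2 = 57
p=4,k=3: 4>3, res = 57+1 = 58
p=4,k=4: not 4>4, res = 58+4 = 62
p=4,k=5: not 4>5, res = 62+4 = 66

66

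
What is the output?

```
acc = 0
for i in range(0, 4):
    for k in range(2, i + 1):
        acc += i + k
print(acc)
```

15

i=2,k=2: acc = 0+4 = 4
i=3,k=2: acc = 4+5 = 9
i=3,k=3: acc = 9+6 = 15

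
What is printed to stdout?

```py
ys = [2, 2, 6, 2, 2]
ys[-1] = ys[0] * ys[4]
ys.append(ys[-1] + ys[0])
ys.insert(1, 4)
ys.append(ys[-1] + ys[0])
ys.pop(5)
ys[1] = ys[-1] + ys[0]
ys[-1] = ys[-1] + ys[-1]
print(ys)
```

[2, 10, 2, 6, 2, 6, 16]

ys[-1] = ys[0]*ys[4] = 2*2 = 4 → [2, 2, 6, 2, 4]
append ys[-1]+ys[0] = 4+2 = 6 → [2, 2, 6, 2, 4, 6]
insert 4 at 1 → [2, 4, 2, 6, 2, 4, 6]
append ys[-1]+ys[0] = 6+2 = 8 → [2, 4, 2, 6, 2, 4, 6, 8]
pop(5) removes 4 → [2, 4, 2, 6, 2, 6, 8]
ys[1] = ys[-1]+ys[0] = 8+2 = 10 → [2, 10, 2, 6, 2, 6, 8]
ys[-1] = ys[-1]+ys[-1] = 8+8 = 16 → [2, 10, 2, 6, 2, 6, 16]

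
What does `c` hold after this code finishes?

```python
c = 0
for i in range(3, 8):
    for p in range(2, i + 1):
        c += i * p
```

i=3,p=2: c = 0+6 = 6
i=3,p=3: c = 6+9 = 15
i=4,p=2: c = 15+8 = 23
i=4,p=3: c = 23+12 = 35
i=4,p=4: c = 35+16 = 51
i=5,p=2: c = 51+10 = 61
i=5,p=3: c = 61+15 = 76
i=5,p=4: c = 76+20 = 96
i=5,p=5: c = 96+25 = 121
i=6,p=2: c = 121+12 = 133
i=6,p=3: c = 133+18 = 151
i=6,p=4: c = 151+24 = 175
i=6,p=5: c = 175+30 = 205
i=6,p=6: c = 205+36 = 241
i=7,p=2: c = 241+14 = 255
i=7,p=3: c = 255+21 = 276
i=7,p=4: c = 276+28 = 304
i=7,p=5: c = 304+35 = 339
i=7,p=6: c = 339+42 = 381
i=7,p=7: c = 381+49 = 430

430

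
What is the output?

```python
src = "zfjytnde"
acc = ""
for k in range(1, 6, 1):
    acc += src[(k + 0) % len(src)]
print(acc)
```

fjytn

k=1: add src[1]='f' → 'f'
k=2: add src[2]='j' → 'fj'
k=3: add src[3]='y' → 'fjy'
k=4: add src[4]='t' → 'fjyt'
k=5: add src[5]='n' → 'fjytn'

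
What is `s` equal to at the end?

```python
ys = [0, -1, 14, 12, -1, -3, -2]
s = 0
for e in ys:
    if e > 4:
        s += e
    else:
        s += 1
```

e=0: not >4, s = 0+1 = 1
e=-1: not >4, s = 1+1 = 2
e=14: >4, s = 2+14 = 16
e=12: >4, s = 16+12 = 28
e=-1: not >4, s = 28+1 = 29
e=-3: not >4, s = 29+1 = 30
e=-2: not >4, s = 30+1 = 31

31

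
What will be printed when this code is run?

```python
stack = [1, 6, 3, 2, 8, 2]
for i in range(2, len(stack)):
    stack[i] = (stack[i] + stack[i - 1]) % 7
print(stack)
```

[1, 6, 2, 4, 5, 0]

i=2: stack[2] = (3+6)%7 = 2 → [1, 6, 2, 2, 8, 2]
i=3: stack[3] = (2+2)%7 = 4 → [1, 6, 2, 4, 8, 2]
i=4: stack[4] = (8+4)%7 = 5 → [1, 6, 2, 4, 5, 2]
i=5: stack[5] = (2+5)%7 = 0 → [1, 6, 2, 4, 5, 0]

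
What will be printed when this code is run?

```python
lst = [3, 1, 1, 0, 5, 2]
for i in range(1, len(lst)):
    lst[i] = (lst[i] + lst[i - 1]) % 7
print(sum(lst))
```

25

i=1: lst[1] = (1+3)%7 = 4 → [3, 4, 1, 0, 5, 2]
i=2: lst[2] = (1+4)%7 = 5 → [3, 4, 5, 0, 5, 2]
i=3: lst[3] = (0+5)%7 = 5 → [3, 4, 5, 5, 5, 2]
i=4: lst[4] = (5+5)%7 = 3 → [3, 4, 5, 5, 3, 2]
i=5: lst[5] = (2+3)%7 = 5 → [3, 4, 5, 5, 3, 5]
sum = 25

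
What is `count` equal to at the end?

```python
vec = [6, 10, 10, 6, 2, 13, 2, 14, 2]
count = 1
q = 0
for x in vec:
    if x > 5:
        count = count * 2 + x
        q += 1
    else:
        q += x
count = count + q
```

x=6: >5, count = 1*2+6 = 8; q=1
x=10: >5, count = 8*2+10 = 26; q=2
x=10: >5, count = 26*2+10 = 62; q=3
x=6: >5, count = 62*2+6 = 130; q=4
x=2: not >5; q=6
x=13: >5, count = 130*2+13 = 273; q=7
x=2: not >5; q=9
x=14: >5, count = 273*2+14 = 560; q=10
x=2: not >5; q=12
count+q = 560+12 = 572

572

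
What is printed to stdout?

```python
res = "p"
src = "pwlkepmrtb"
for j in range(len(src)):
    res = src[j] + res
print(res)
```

j=0: prepend 'p' → 'pp'
j=1: prepend 'w' → 'wpp'
j=2: prepend 'l' → 'lwpp'
j=3: prepend 'k' → 'klwpp'
j=4: prepend 'e' → 'eklwpp'
j=5: prepend 'p' → 'peklwpp'
j=6: prepend 'm' → 'mpeklwpp'
j=7: prepend 'r' → 'rmpeklwpp'
j=8: prepend 't' → 'trmpeklwpp'
j=9: prepend 'b' → 'btrmpeklwpp'

btrmpeklwpp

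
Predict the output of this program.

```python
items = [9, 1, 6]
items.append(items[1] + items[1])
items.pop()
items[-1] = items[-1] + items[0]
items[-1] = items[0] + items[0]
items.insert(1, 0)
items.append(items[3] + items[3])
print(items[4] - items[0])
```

append items[1]+items[1] = 1+1 = 2 → [9, 1, 6, 2]
pop() removes 2 → [9, 1, 6]
items[-1] = items[-1]+items[0] = 6+9 = 15 → [9, 1, 15]
items[-1] = items[0]+items[0] = 9+9 = 18 → [9, 1, 18]
insert 0 at 1 → [9, 0, 1, 18]
append items[3]+items[3] = 18+18 = 36 → [9, 0, 1, 18, 36]
items[4]-items[0] = 36-9 = 27

27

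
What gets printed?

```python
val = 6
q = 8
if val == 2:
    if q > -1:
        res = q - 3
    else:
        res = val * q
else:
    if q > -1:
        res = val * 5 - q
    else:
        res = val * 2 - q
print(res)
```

val=6, q=8
val == 2 is False; q > -1 is True
→ res = val * 5 - q = 22

22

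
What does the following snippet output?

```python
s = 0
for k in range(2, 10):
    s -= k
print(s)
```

-44

k=2: s = 0-2 = -2
k=3: s = (-2)-3 = -5
k=4: s = (-5)-4 = -9
k=5: s = (-9)-5 = -14
k=6: s = (-14)-6 = -20
k=7: s = (-20)-7 = -27
k=8: s = (-27)-8 = -35
k=9: s = (-35)-9 = -44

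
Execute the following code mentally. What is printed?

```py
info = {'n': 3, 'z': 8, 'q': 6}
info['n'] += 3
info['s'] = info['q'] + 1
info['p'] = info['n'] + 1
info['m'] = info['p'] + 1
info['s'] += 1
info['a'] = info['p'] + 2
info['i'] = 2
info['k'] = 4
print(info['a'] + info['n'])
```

15

info['n'] = 3+3 = 6 → {'n': 6, 'z': 8, 'q': 6}
info['s'] = info['q']+1 = 7 → {'n': 6, 'z': 8, 'q': 6, 's': 7}
info['p'] = info['n']+1 = 7 → {'n': 6, 'z': 8, 'q': 6, 's': 7, 'p': 7}
info['m'] = info['p']+1 = 8 → {'n': 6, 'z': 8, 'q': 6, 's': 7, 'p': 7, 'm': 8}
info['s'] = 7+1 = 8 → {'n': 6, 'z': 8, 'q': 6, 's': 8, 'p': 7, 'm': 8}
info['a'] = info['p']+2 = 9 → {'n': 6, 'z': 8, 'q': 6, 's': 8, 'p': 7, 'm': 8, 'a': 9}
info['i'] = 2 → {'n': 6, 'z': 8, 'q': 6, 's': 8, 'p': 7, 'm': 8, 'a': 9, 'i': 2}
info['k'] = 4 → {'n': 6, 'z': 8, 'q': 6, 's': 8, 'p': 7, 'm': 8, 'a': 9, 'i': 2, 'k': 4}
info['a']+info['n'] = 9+6 = 15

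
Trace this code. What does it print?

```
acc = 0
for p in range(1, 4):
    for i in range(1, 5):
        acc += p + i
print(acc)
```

p=1,i=1: acc = 0+2 = 2
p=1,i=2: acc = 2+3 = 5
p=1,i=3: acc = 5+4 = 9
p=1,i=4: acc = 9+5 = 14
p=2,i=1: acc = 14+3 = 17
p=2,i=2: acc = 17+4 = 21
p=2,i=3: acc = 21+5 = 26
p=2,i=4: acc = 26+6 = 32
p=3,i=1: acc = 32+4 = 36
p=3,i=2: acc = 36+5 = 41
p=3,i=3: acc = 41+6 = 47
p=3,i=4: acc = 47+7 = 54

54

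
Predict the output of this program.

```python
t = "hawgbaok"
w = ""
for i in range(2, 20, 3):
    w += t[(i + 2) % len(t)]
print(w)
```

bkwahg

i=2: add t[4]='b' → 'b'
i=5: add t[7]='k' → 'bk'
i=8: add t[2]='w' → 'bkw'
i=11: add t[5]='a' → 'bkwa'
i=14: add t[0]='h' → 'bkwah'
i=17: add t[3]='g' → 'bkwahg'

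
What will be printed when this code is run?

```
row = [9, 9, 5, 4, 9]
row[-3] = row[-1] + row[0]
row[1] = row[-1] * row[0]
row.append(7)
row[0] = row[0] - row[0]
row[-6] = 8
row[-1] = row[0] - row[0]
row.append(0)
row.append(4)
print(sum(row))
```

row[-3] = row[-1]+row[0] = 9+9 = 18 → [9, 9, 18, 4, 9]
row[1] = row[-1]*row[0] = 9*9 = 81 → [9, 81, 18, 4, 9]
append 7 → [9, 81, 18, 4, 9, 7]
row[0] = row[0]-row[0] = 9-9 = 0 → [0, 81, 18, 4, 9, 7]
row[-6] = 8 → [8, 81, 18, 4, 9, 7]
row[-1] = row[0]-row[0] = 8-8 = 0 → [8, 81, 18, 4, 9, 0]
append 0 → [8, 81, 18, 4, 9, 0, 0]
append 4 → [8, 81, 18, 4, 9, 0, 0, 4]
sum = 124

124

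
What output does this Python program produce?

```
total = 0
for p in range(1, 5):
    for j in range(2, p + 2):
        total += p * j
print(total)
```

95

p=1,j=2: total = 0+2 = 2
p=2,j=2: total = 2+4 = 6
p=2,j=3: total = 6+6 = 12
p=3,j=2: total = 12+6 = 18
p=3,j=3: total = 18+9 = 27
p=3,j=4: total = 27+12 = 39
p=4,j=2: total = 39+8 = 47
p=4,j=3: total = 47+12 = 59
p=4,j=4: total = 59+16 = 75
p=4,j=5: total = 75+20 = 95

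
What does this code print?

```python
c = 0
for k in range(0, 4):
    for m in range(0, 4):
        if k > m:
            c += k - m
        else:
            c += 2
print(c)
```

k=0,m=0: not 0>0, c = 0+2 = 2
k=0,m=1: not 0>1, c = 2+2 = 4
k=0,m=2: not 0>2, c = 4+2 = 6
k=0,m=3: not 0>3, c = 6+2 = 8
k=1,m=0: 1>0, c = 8+1 = 9
k=1,m=1: not 1>1, c = 9+2 = 11
k=1,m=2: not 1>2, c = 11+2 = 13
k=1,m=3: not 1>3, c = 13+2 = 15
k=2,m=0: 2>0, c = 15+2 = 17
k=2,m=1: 2>1, c = 17+1 = 18
k=2,m=2: not 2>2, c = 18+2 = 20
k=2,m=3: not 2>3, c = 20+2 = 22
k=3,m=0: 3>0, c = 22+3 = 25
k=3,m=1: 3>1, c = 25+2 = 27
k=3,m=2: 3>2, c = 27+1 = 28
k=3,m=3: not 3>3, c = 28+2 = 30

30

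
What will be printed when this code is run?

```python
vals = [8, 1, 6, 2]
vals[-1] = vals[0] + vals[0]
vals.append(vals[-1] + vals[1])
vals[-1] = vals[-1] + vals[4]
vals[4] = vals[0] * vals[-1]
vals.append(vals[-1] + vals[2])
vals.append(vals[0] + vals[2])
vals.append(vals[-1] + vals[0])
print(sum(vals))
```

vals[-1] = vals[0]+vals[0] = 8+8 = 16 → [8, 1, 6, 16]
append vals[-1]+vals[1] = 16+1 = 17 → [8, 1, 6, 16, 17]
vals[-1] = vals[-1]+vals[4] = 17+17 = 34 → [8, 1, 6, 16, 34]
vals[4] = vals[0]*vals[-1] = 8*34 = 272 → [8, 1, 6, 16, 272]
append vals[-1]+vals[2] = 272+6 = 278 → [8, 1, 6, 16, 272, 278]
append vals[0]+vals[2] = 8+6 = 14 → [8, 1, 6, 16, 272, 278, 14]
append vals[-1]+vals[0] = 14+8 = 22 → [8, 1, 6, 16, 272, 278, 14, 22]
sum = 617

617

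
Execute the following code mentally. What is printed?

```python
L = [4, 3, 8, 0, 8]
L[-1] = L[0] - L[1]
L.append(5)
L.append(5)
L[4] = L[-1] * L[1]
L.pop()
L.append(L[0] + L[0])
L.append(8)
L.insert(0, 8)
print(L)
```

L[-1] = L[0]-L[1] = 4-3 = 1 → [4, 3, 8, 0, 1]
append 5 → [4, 3, 8, 0, 1, 5]
append 5 → [4, 3, 8, 0, 1, 5, 5]
L[4] = L[-1]*L[1] = 5*3 = 15 → [4, 3, 8, 0, 15, 5, 5]
pop() removes 5 → [4, 3, 8, 0, 15, 5]
append L[0]+L[0] = 4+4 = 8 → [4, 3, 8, 0, 15, 5, 8]
append 8 → [4, 3, 8, 0, 15, 5, 8, 8]
insert 8 at 0 → [8, 4, 3, 8, 0, 15, 5, 8, 8]

[8, 4, 3, 8, 0, 15, 5, 8, 8]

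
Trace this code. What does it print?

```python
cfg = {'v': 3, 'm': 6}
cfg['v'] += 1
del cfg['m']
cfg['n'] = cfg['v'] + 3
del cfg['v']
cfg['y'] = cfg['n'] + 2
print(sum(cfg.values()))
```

cfg['v'] = 3+1 = 4 → {'v': 4, 'm': 6}
del 'm' → {'v': 4}
cfg['n'] = cfg['v']+3 = 7 → {'v': 4, 'n': 7}
del 'v' → {'n': 7}
cfg['y'] = cfg['n']+2 = 9 → {'n': 7, 'y': 9}
sum of values = 16

16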